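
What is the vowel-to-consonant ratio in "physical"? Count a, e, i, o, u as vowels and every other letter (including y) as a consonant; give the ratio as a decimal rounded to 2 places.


Word: "physical"
Vowels (a,e,i,o,u): 2
Consonants: 6
Ratio = 2/6
= 0.33


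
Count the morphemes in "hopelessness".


Word: "hopelessness"
Morphemes: hope / -less / -ness
Each morpheme carries meaning
= 3 morphemes


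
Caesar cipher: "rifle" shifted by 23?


Word: "rifle"
Shift: 23
Each letter → (letter + shift) mod 26:
  'r' (17) + 23 = 14 → 'o'
  'i' (8) + 23 = 5 → 'f'
  'f' (5) + 23 = 2 → 'c'
  'l' (11) + 23 = 8 → 'i'
  'e' (4) + 23 = 1 → 'b'
Result = "ofcib"


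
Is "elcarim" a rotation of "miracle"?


Word: "miracle", Candidate: "elcarim"
Method: check if candidate is substring of word+word
"miraclemiracle" contains "elcarim"? No
Is rotation = No


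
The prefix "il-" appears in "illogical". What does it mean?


Prefix: il-
As in: illogical -> il- + logical
Meaning = not


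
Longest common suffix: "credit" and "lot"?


Word 1: "credit"
Word 2: "lot"
Comparing from end:
  Pos -1: 't' == 't'
  Pos -2: 'i' != 'o' (stop)
LCS = "t" (length 1)


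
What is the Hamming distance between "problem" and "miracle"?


Comparing character by character (same length = 7):
  Pos 0: 'p' vs 'm' !=
  Pos 1: 'r' vs 'i' !=
  Pos 2: 'o' vs 'r' !=
  Pos 3: 'b' vs 'a' !=
  Pos 4: 'l' vs 'c' !=
  Pos 5: 'e' vs 'l' !=
  Pos 6: 'm' vs 'e' !=
Hamming distance = 7


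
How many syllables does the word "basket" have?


Word: "basket"
Syllable breakdown: bas / ket
Counting: 2 parts
= 2 syllables


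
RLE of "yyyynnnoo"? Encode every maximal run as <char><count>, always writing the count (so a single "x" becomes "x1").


String: "yyyynnnoo"
Scanning for consecutive runs:
  'y' x 4
  'n' x 3
  'o' x 2
RLE = "y4n3o2"


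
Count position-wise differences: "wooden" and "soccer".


Comparing character by character (same length = 6):
  Pos 0: 'w' vs 's' !=
  Pos 1: 'o' vs 'o' =
  Pos 2: 'o' vs 'c' !=
  Pos 3: 'd' vs 'c' !=
  Pos 4: 'e' vs 'e' =
  Pos 5: 'n' vs 'r' !=
Hamming distance = 4


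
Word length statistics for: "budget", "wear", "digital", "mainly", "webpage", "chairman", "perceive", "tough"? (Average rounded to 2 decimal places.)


Lengths: "budget"=6, "wear"=4, "digital"=7, "mainly"=6, "webpage"=7, "chairman"=8, "perceive"=8, "tough"=5
Sum = 51, Count = 8
Average = 51/8 = 6.38
= avg=6.38, min=4, max=8


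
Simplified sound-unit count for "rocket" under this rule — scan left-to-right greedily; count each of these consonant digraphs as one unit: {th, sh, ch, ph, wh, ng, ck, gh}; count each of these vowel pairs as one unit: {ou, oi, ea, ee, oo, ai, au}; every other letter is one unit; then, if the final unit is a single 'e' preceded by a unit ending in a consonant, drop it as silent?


Word: "rocket" (6 letters)
Left-to-right scan:
  (1) 'r' (letter)
  (2) 'o' (letter)
  (3) 'ck' (digraph)
  (4) 'e' (letter)
  (5) 't' (letter)
Units from scan: 5
Sound units = 5 units


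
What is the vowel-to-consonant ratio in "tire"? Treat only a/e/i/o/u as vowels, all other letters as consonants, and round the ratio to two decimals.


Word: "tire"
Vowels (a,e,i,o,u): 2
Consonants: 2
Ratio = 2/2
= 1.00


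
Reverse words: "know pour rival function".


Original: "know pour rival function"
Words (1..n): know | pour | rival | function
Reversed (n..1): function | rival | pour | know
Result = "function rival pour know"


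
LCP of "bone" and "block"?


Word 1: "bone"
Word 2: "block"
Comparing from start:
  Pos 0: 'b' == 'b'
  Pos 1: 'o' != 'l' (stop)
LCP = "b" (length 1)


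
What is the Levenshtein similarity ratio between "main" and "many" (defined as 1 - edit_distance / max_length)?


Word 1: "main" (length 4)
Word 2: "many" (length 4)
One optimal edit sequence:
  1. keep 'm'
  2. keep 'a'
  3. substitute 'i' -> 'n'  (+1)
  4. substitute 'n' -> 'y'  (+1)
Edit distance = 2
Max length = max(4, 4) = 4
Similarity = 1 - 2/4
= 0.5000


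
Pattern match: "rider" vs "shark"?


Pattern of "rider": [0, 1, 2, 3, 0]
Pattern of "shark": [0, 1, 2, 3, 4]
Patterns do not match
Same pattern = No


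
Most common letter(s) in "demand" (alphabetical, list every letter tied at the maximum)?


Word: "demand"
Letter counts:
  'a': 1
  'd': 2
  'e': 1
  'm': 1
  'n': 1
Maximum count = 2
Most frequent = 'd' (2 times each)


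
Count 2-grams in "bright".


Word: "bright" (length 6)
Number of 2-grams = length - 2 + 1 = 6 - 2 + 1
= 5


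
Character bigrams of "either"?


Word: "either" (length 6)
Number of bigrams = 6 - 2 + 1 = 5
  Position 0: "ei"
  Position 1: "it"
  Position 2: "th"
  Position 3: "he"
  Position 4: "er"
Bigrams = "ei", "it", "th", "he", "er"


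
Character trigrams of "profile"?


Word: "profile" (length 7)
Number of trigrams = 7 - 3 + 1 = 5
  Position 0: "pro"
  Position 1: "rof"
  Position 2: "ofi"
  Position 3: "fil"
  Position 4: "ile"
Trigrams = "pro", "rof", "ofi", "fil", "ile"


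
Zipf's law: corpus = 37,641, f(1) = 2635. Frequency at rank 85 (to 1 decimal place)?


Zipf's law: f(r) = f(1) / r
f(1) = 2635
f(85) = 2635 / 85
= 31.0 occurrences


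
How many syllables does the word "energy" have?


Word: "energy"
Syllable breakdown: en / er / gy
Counting: 3 parts
= 3 syllables


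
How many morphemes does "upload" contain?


Word: "upload"
Morphemes: up- | load
Each morpheme carries meaning
= 2 morphemes


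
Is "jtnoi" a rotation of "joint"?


Word: "joint", Candidate: "jtnoi"
Method: check if candidate is substring of word+word
"jointjoint" contains "jtnoi"? No
Is rotation = No


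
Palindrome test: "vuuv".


Word: "vuuv"
Reversed: "vuuv"
Forward == Backward? vuuv == vuuv
Palindrome = Yes


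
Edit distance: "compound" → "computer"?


Word 1: "compound" (length 8)
Word 2: "computer" (length 8)
One optimal edit sequence (insert/delete/substitute each cost 1):
  1. keep 'c'
  2. keep 'o'
  3. keep 'm'
  4. keep 'p'
  5. substitute 'o' -> 'u'  (+1)
  6. substitute 'u' -> 't'  (+1)
  7. substitute 'n' -> 'e'  (+1)
  8. substitute 'd' -> 'r'  (+1)
Total edit operations: 4
Edit distance = 4


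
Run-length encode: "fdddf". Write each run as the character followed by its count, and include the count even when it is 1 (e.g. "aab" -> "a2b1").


String: "fdddf"
Scanning for consecutive runs:
  'f' x 1
  'd' x 3
  'f' x 1
RLE = "f1d3f1"


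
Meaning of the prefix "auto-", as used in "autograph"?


Prefix: auto-
As in: autograph -> auto- + graph
Meaning = self


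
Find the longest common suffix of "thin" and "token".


Word 1: "thin"
Word 2: "token"
Comparing from end:
  Pos -1: 'n' == 'n'
  Pos -2: 'i' != 'e' (stop)
LCS = "n" (length 1)


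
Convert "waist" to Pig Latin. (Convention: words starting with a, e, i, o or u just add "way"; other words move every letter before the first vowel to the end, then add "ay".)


Word: "waist"
Starts with consonant(s) → move to end, add 'ay'
Consonant cluster: "w"
Pig Latin = "aistway"


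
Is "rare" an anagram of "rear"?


Word 1: "rear" → sorted: aerr
Word 2: "rare" → sorted: aerr
Same letters? aerr == aerr
Anagram = Yes


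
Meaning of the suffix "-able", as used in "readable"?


Suffix: -able
As in: readable -> read + -able
Meaning = capable of


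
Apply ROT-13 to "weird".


Word: "weird"
Shift: 13
Each letter → (letter + shift) mod 26:
  'w' (22) + 13 = 9 → 'j'
  'e' (4) + 13 = 17 → 'r'
  'i' (8) + 13 = 21 → 'v'
  'r' (17) + 13 = 4 → 'e'
  'd' (3) + 13 = 16 → 'q'
Result = "jrveq"


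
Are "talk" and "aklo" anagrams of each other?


Word 1: "talk" → sorted: aklt
Word 2: "aklo" → sorted: aklo
Same letters? aklt != aklo
Anagram = No


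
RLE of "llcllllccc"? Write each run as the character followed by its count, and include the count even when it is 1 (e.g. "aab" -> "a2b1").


String: "llcllllccc"
Scanning for consecutive runs:
  'l' x 2
  'c' x 1
  'l' x 4
  'c' x 3
RLE = "l2c1l4c3"


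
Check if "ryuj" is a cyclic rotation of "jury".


Word: "jury", Candidate: "ryuj"
Method: check if candidate is substring of word+word
"juryjury" contains "ryuj"? No
Is rotation = No


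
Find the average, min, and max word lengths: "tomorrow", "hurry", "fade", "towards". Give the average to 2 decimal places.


Lengths: "tomorrow"=8, "hurry"=5, "fade"=4, "towards"=7
Sum = 24, Count = 4
Average = 24/4 = 6.00
= avg=6.00, min=4, max=8


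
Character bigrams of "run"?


Word: "run" (length 3)
Number of bigrams = 3 - 2 + 1 = 2
  Position 0: "ru"
  Position 1: "un"
Bigrams = "ru", "un"


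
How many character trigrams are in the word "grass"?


Word: "grass" (length 5)
Number of 3-grams = length - 3 + 1 = 5 - 3 + 1
= 3


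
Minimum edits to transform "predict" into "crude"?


Word 1: "predict" (length 7)
Word 2: "crude" (length 5)
One optimal edit sequence (insert/delete/substitute each cost 1):
  1. substitute 'p' -> 'c'  (+1)
  2. keep 'r'
  3. substitute 'e' -> 'u'  (+1)
  4. keep 'd'
  5. delete 'i'  (+1)
  6. delete 'c'  (+1)
  7. substitute 't' -> 'e'  (+1)
Total edit operations: 5
Edit distance = 5


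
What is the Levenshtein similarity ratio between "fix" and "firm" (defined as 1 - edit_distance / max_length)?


Word 1: "fix" (length 3)
Word 2: "firm" (length 4)
One optimal edit sequence:
  1. keep 'f'
  2. keep 'i'
  3. insert 'r'  (+1)
  4. substitute 'x' -> 'm'  (+1)
Edit distance = 2
Max length = max(3, 4) = 4
Similarity = 1 - 2/4
= 0.5000


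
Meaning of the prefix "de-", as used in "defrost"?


Prefix: de-
Example: defrost (de- + frost)
Meaning = remove / reverse


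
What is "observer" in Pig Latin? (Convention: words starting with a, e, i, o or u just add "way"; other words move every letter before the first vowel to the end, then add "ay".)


Word: "observer"
Starts with vowel → add 'way'
Pig Latin = "observerway"


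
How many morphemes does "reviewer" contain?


Word: "reviewer"
Morphemes: re- + view + -er
Each morpheme carries meaning
= 3 morphemes


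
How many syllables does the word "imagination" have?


Word: "imagination"
Syllable breakdown: i-mag-i-na-tion
Counting: 5 parts
= 5 syllables


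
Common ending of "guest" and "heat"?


Word 1: "guest"
Word 2: "heat"
Comparing from end:
  Pos -1: 't' == 't'
  Pos -2: 's' != 'a' (stop)
LCS = "t" (length 1)


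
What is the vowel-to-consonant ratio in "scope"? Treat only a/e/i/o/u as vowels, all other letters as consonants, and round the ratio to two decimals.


Word: "scope"
Vowels (a,e,i,o,u): 2
Consonants: 3
Ratio = 2/3
= 0.67


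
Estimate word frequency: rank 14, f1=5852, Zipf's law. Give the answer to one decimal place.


Zipf's law: f(r) = f(1) / r
f(1) = 5852
f(14) = 5852 / 14
= 418.0 occurrences


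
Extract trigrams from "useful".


Word: "useful" (length 6)
Number of trigrams = 6 - 3 + 1 = 4
  Position 0: "use"
  Position 1: "sef"
  Position 2: "efu"
  Position 3: "ful"
Trigrams = "use", "sef", "efu", "ful"


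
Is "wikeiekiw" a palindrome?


Word: "wikeiekiw"
Reversed: "wikeiekiw"
Forward == Backward? wikeiekiw == wikeiekiw
Palindrome = Yes


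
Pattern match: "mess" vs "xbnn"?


Pattern of "mess": [0, 1, 2, 2]
Pattern of "xbnn": [0, 1, 2, 2]
Patterns match
Same pattern = Yes


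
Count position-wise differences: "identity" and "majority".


Comparing character by character (same length = 8):
  Pos 0: 'i' vs 'm' !=
  Pos 1: 'd' vs 'a' !=
  Pos 2: 'e' vs 'j' !=
  Pos 3: 'n' vs 'o' !=
  Pos 4: 't' vs 'r' !=
  Pos 5: 'i' vs 'i' =
  Pos 6: 't' vs 't' =
  Pos 7: 'y' vs 'y' =
Hamming distance = 5


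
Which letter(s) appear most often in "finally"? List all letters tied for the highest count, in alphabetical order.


Word: "finally"
Letter counts:
  'a': 1
  'f': 1
  'i': 1
  'l': 2
  'n': 1
  'y': 1
Maximum count = 2
Most frequent = 'l' (2 times each)


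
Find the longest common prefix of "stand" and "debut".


Word 1: "stand"
Word 2: "debut"
Comparing from start:
  Pos 0: 's' != 'd' (stop)
LCP = "" (length 0)


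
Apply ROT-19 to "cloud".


Word: "cloud"
Shift: 19
Each letter → (letter + shift) mod 26:
  'c' (2) + 19 = 21 → 'v'
  'l' (11) + 19 = 4 → 'e'
  'o' (14) + 19 = 7 → 'h'
  'u' (20) + 19 = 13 → 'n'
  'd' (3) + 19 = 22 → 'w'
Result = "vehnw"


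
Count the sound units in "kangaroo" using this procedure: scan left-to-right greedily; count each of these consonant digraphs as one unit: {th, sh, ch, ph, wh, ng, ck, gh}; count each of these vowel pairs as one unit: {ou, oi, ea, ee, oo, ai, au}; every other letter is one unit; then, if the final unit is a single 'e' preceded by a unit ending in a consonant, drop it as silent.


Word: "kangaroo" (8 letters)
Left-to-right scan:
  [1] 'k' (letter)
  [2] 'a' (letter)
  [3] 'ng' (digraph)
  [4] 'a' (letter)
  [5] 'r' (letter)
  [6] 'oo' (vowel-pair)
Units from scan: 6
Sound units = 6 units


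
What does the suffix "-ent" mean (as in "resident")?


Suffix: -ent
Example: resident = reside + -ent, with a spelling change
Meaning = one who / that which


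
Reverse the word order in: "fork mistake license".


Original: "fork mistake license"
Words (1..n): fork | mistake | license
Reversed (n..1): license | mistake | fork
Result = "license mistake fork"


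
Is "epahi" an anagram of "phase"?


Word 1: "phase" → sorted: aehps
Word 2: "epahi" → sorted: aehip
Same letters? aehps != aehip
Anagram = No


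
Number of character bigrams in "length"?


Word: "length" (length 6)
Number of 2-grams = length - 2 + 1 = 6 - 2 + 1
= 5


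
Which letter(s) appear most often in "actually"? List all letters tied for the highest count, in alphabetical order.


Word: "actually"
Letter counts:
  'a': 2
  'c': 1
  'l': 2
  't': 1
  'u': 1
  'y': 1
Maximum count = 2
Most frequent = 'a', 'l' (2 times each)


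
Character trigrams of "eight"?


Word: "eight" (length 5)
Number of trigrams = 5 - 3 + 1 = 3
  Position 0: "eig"
  Position 1: "igh"
  Position 2: "ght"
Trigrams = "eig", "igh", "ght"


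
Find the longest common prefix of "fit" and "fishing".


Word 1: "fit"
Word 2: "fishing"
Comparing from start:
  Pos 0: 'f' == 'f'
  Pos 1: 'i' == 'i'
  Pos 2: 't' != 's' (stop)
LCP = "fi" (length 2)


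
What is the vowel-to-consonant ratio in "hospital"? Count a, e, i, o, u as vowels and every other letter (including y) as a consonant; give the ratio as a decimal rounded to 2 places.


Word: "hospital"
Vowels (a,e,i,o,u): 3
Consonants: 5
Ratio = 3/5
= 0.60


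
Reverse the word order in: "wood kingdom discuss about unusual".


Original: "wood kingdom discuss about unusual"
Words (1..n): wood | kingdom | discuss | about | unusual
Reversed (n..1): unusual | about | discuss | kingdom | wood
Result = "unusual about discuss kingdom wood"


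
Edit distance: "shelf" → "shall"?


Word 1: "shelf" (length 5)
Word 2: "shall" (length 5)
One optimal edit sequence (insert/delete/substitute each cost 1):
  1. keep 's'
  2. keep 'h'
  3. substitute 'e' -> 'a'  (+1)
  4. keep 'l'
  5. substitute 'f' -> 'l'  (+1)
Total edit operations: 2
Edit distance = 2


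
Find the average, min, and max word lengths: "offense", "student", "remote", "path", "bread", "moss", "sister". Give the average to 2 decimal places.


Lengths: "offense"=7, "student"=7, "remote"=6, "path"=4, "bread"=5, "moss"=4, "sister"=6
Sum = 39, Count = 7
Average = 39/7 = 5.57
= avg=5.57, min=4, max=7


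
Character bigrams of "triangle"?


Word: "triangle" (length 8)
Number of bigrams = 8 - 2 + 1 = 7
  Position 0: "tr"
  Position 1: "ri"
  Position 2: "ia"
  Position 3: "an"
  Position 4: "ng"
  Position 5: "gl"
  Position 6: "le"
Bigrams = "tr", "ri", "ia", "an", "ng", "gl", "le"


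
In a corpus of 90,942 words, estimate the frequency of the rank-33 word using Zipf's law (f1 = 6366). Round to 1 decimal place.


Zipf's law: f(r) = f(1) / r
f(1) = 6366
f(33) = 6366 / 33
= 192.9 occurrences


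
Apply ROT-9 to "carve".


Word: "carve"
Shift: 9
Each letter → (letter + shift) mod 26:
  'c' (2) + 9 = 11 → 'l'
  'a' (0) + 9 = 9 → 'j'
  'r' (17) + 9 = 0 → 'a'
  'v' (21) + 9 = 4 → 'e'
  'e' (4) + 9 = 13 → 'n'
Result = "ljaen"


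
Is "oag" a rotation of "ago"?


Word: "ago", Candidate: "oag"
Method: check if candidate is substring of word+word
"agoago" contains "oag"? Yes
Is rotation = Yes


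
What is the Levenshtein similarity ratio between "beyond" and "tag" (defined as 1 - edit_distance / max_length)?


Word 1: "beyond" (length 6)
Word 2: "tag" (length 3)
One optimal edit sequence:
  1. delete 'b'  (+1)
  2. delete 'e'  (+1)
  3. delete 'y'  (+1)
  4. substitute 'o' -> 't'  (+1)
  5. substitute 'n' -> 'a'  (+1)
  6. substitute 'd' -> 'g'  (+1)
Edit distance = 6
Max length = max(6, 3) = 6
Similarity = 1 - 6/6
= 0.0000


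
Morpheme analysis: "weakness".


Word: "weakness"
Morphemes: weak / -ness
Each morpheme carries meaning
= 2 morphemes


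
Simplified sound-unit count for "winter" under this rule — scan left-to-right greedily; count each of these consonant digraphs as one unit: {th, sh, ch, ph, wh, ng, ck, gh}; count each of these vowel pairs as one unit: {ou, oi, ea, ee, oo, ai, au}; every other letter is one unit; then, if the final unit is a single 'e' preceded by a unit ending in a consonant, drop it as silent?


Word: "winter" (6 letters)
Left-to-right scan:
  [1] 'w' (letter)
  [2] 'i' (letter)
  [3] 'n' (letter)
  [4] 't' (letter)
  [5] 'e' (letter)
  [6] 'r' (letter)
Units from scan: 6
Sound units = 6 units


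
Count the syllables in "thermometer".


Word: "thermometer"
Syllable breakdown: ther-mom-e-ter
Counting: 4 parts
= 4 syllables


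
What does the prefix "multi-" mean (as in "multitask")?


Prefix: multi-
Example: multitask = multi- + task
Meaning = many


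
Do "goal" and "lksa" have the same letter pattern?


Pattern of "goal": [0, 1, 2, 3]
Pattern of "lksa": [0, 1, 2, 3]
Patterns match
Same pattern = Yes


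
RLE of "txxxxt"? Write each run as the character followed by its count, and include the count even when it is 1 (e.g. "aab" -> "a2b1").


String: "txxxxt"
Scanning for consecutive runs:
  't' x 1
  'x' x 4
  't' x 1
RLE = "t1x4t1"


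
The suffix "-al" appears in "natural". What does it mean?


Suffix: -al
As in: natural -> nature + -al, with a spelling change
Meaning = relating to


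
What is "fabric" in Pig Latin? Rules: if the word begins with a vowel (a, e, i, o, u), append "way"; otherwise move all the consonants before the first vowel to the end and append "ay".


Word: "fabric"
Starts with consonant(s) → move to end, add 'ay'
Consonant cluster: "f"
Pig Latin = "abricfay"


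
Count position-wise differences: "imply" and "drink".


Comparing character by character (same length = 5):
  Pos 0: 'i' vs 'd' !=
  Pos 1: 'm' vs 'r' !=
  Pos 2: 'p' vs 'i' !=
  Pos 3: 'l' vs 'n' !=
  Pos 4: 'y' vs 'k' !=
Hamming distance = 5


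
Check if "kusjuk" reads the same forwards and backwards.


Word: "kusjuk"
Reversed: "kujsuk"
Forward == Backward? kusjuk != kujsuk
Palindrome = No


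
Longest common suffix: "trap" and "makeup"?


Word 1: "trap"
Word 2: "makeup"
Comparing from end:
  Pos -1: 'p' == 'p'
  Pos -2: 'a' != 'u' (stop)
LCS = "p" (length 1)


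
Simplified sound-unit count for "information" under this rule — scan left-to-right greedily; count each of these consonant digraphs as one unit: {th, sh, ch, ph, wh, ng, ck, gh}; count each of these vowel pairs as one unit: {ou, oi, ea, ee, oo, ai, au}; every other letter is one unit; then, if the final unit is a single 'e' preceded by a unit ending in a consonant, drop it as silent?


Word: "information" (11 letters)
Left-to-right scan:
  [1] 'i' (letter)
  [2] 'n' (letter)
  [3] 'f' (letter)
  [4] 'o' (letter)
  [5] 'r' (letter)
  [6] 'm' (letter)
  [7] 'a' (letter)
  [8] 't' (letter)
  [9] 'i' (letter)
  [10] 'o' (letter)
  [11] 'n' (letter)
Units from scan: 11
Sound units = 11 units


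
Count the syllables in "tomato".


Word: "tomato"
Syllable breakdown: to / ma / to
Counting: 3 parts
= 3 syllables


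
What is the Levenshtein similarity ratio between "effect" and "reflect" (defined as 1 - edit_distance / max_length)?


Word 1: "effect" (length 6)
Word 2: "reflect" (length 7)
One optimal edit sequence:
  1. insert 'r'  (+1)
  2. keep 'e'
  3. keep 'f'
  4. substitute 'f' -> 'l'  (+1)
  5. keep 'e'
  6. keep 'c'
  7. keep 't'
Edit distance = 2
Max length = max(6, 7) = 7
Similarity = 1 - 2/7
= 0.7143


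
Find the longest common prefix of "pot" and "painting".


Word 1: "pot"
Word 2: "painting"
Comparing from start:
  Pos 0: 'p' == 'p'
  Pos 1: 'o' != 'a' (stop)
LCP = "p" (length 1)


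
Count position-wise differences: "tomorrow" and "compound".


Comparing character by character (same length = 8):
  Pos 0: 't' vs 'c' !=
  Pos 1: 'o' vs 'o' =
  Pos 2: 'm' vs 'm' =
  Pos 3: 'o' vs 'p' !=
  Pos 4: 'r' vs 'o' !=
  Pos 5: 'r' vs 'u' !=
  Pos 6: 'o' vs 'n' !=
  Pos 7: 'w' vs 'd' !=
Hamming distance = 6


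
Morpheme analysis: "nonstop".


Word: "nonstop"
Morphemes: non- / stop
Each morpheme carries meaning
= 2 morphemes


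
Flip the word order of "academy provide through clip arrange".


Original: "academy provide through clip arrange"
Words (1..n): academy | provide | through | clip | arrange
Reversed (n..1): arrange | clip | through | provide | academy
Result = "arrange clip through provide academy"


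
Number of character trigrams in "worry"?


Word: "worry" (length 5)
Number of 3-grams = length - 3 + 1 = 5 - 3 + 1
= 3


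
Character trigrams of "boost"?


Word: "boost" (length 5)
Number of trigrams = 5 - 3 + 1 = 3
  Position 0: "boo"
  Position 1: "oos"
  Position 2: "ost"
Trigrams = "boo", "oos", "ost"


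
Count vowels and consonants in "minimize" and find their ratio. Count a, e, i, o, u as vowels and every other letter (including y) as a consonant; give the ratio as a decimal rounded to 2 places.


Word: "minimize"
Vowels (a,e,i,o,u): 4
Consonants: 4
Ratio = 4/4
= 1.00


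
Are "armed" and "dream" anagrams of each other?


Word 1: "armed" → sorted: ademr
Word 2: "dream" → sorted: ademr
Same letters? ademr == ademr
Anagram = Yes


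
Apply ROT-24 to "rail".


Word: "rail"
Shift: 24
Each letter → (letter + shift) mod 26:
  'r' (17) + 24 = 15 → 'p'
  'a' (0) + 24 = 24 → 'y'
  'i' (8) + 24 = 6 → 'g'
  'l' (11) + 24 = 9 → 'j'
Result = "pygj"


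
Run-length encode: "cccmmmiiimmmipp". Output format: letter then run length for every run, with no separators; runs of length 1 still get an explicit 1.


String: "cccmmmiiimmmipp"
Scanning for consecutive runs:
  'c' x 3
  'm' x 3
  'i' x 3
  'm' x 3
  'i' x 1
  'p' x 2
RLE = "c3m3i3m3i1p2"


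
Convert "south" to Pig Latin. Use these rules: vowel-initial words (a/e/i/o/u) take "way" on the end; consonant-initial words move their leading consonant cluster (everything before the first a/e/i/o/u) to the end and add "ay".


Word: "south"
Starts with consonant(s) → move to end, add 'ay'
Consonant cluster: "s"
Pig Latin = "outhsay"


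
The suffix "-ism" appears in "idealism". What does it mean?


Suffix: -ism
As in: idealism -> ideal + -ism
Meaning = belief / practice


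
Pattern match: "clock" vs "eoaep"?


Pattern of "clock": [0, 1, 2, 0, 3]
Pattern of "eoaep": [0, 1, 2, 0, 3]
Patterns match
Same pattern = Yes


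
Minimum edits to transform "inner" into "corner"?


Word 1: "inner" (length 5)
Word 2: "corner" (length 6)
One optimal edit sequence (insert/delete/substitute each cost 1):
  1. insert 'c'  (+1)
  2. substitute 'i' -> 'o'  (+1)
  3. substitute 'n' -> 'r'  (+1)
  4. keep 'n'
  5. keep 'e'
  6. keep 'r'
Total edit operations: 3
Edit distance = 3


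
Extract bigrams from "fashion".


Word: "fashion" (length 7)
Number of bigrams = 7 - 2 + 1 = 6
  Position 0: "fa"
  Position 1: "as"
  Position 2: "sh"
  Position 3: "hi"
  Position 4: "io"
  Position 5: "on"
Bigrams = "fa", "as", "sh", "hi", "io", "on"


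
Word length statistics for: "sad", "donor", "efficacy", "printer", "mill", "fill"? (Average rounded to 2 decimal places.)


Lengths: "sad"=3, "donor"=5, "efficacy"=8, "printer"=7, "mill"=4, "fill"=4
Sum = 31, Count = 6
Average = 31/6 = 5.17
= avg=5.17, min=3, max=8


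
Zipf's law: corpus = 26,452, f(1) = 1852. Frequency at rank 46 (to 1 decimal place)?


Zipf's law: f(r) = f(1) / r
f(1) = 1852
f(46) = 1852 / 46
= 40.3 occurrences


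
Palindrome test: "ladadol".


Word: "ladadol"
Reversed: "lodadal"
Forward == Backward? ladadol != lodadal
Palindrome = No


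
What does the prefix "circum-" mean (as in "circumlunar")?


Prefix: circum-
Example: circumlunar = circum- + lunar
Meaning = around


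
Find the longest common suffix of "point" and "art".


Word 1: "point"
Word 2: "art"
Comparing from end:
  Pos -1: 't' == 't'
  Pos -2: 'n' != 'r' (stop)
LCS = "t" (length 1)


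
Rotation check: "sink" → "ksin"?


Word: "sink", Candidate: "ksin"
Method: check if candidate is substring of word+word
"sinksink" contains "ksin"? Yes
Is rotation = Yes


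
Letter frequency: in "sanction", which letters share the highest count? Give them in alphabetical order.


Word: "sanction"
Letter counts:
  'a': 1
  'c': 1
  'i': 1
  'n': 2
  'o': 1
  's': 1
  't': 1
Maximum count = 2
Most frequent = 'n' (2 times each)


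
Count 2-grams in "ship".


Word: "ship" (length 4)
Number of 2-grams = length - 2 + 1 = 4 - 2 + 1
= 3


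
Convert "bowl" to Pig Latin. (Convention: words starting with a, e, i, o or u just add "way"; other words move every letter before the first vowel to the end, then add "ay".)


Word: "bowl"
Starts with consonant(s) → move to end, add 'ay'
Consonant cluster: "b"
Pig Latin = "owlbay"


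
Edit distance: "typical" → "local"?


Word 1: "typical" (length 7)
Word 2: "local" (length 5)
One optimal edit sequence (insert/delete/substitute each cost 1):
  1. delete 't'  (+1)
  2. delete 'y'  (+1)
  3. substitute 'p' -> 'l'  (+1)
  4. substitute 'i' -> 'o'  (+1)
  5. keep 'c'
  6. keep 'a'
  7. keep 'l'
Total edit operations: 4
Edit distance = 4


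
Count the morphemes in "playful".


Word: "playful"
Morphemes: play + -ful
Each morpheme carries meaning
= 2 morphemes


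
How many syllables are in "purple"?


Word: "purple"
Syllable breakdown: pur / ple
Counting: 2 parts
= 2 syllables


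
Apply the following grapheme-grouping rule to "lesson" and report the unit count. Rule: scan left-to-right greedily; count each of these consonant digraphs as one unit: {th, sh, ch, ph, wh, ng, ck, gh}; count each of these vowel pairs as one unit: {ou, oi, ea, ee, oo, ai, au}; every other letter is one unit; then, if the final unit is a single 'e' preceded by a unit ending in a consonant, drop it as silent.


Word: "lesson" (6 letters)
Left-to-right scan:
  [1] 'l' (letter)
  [2] 'e' (letter)
  [3] 's' (letter)
  [4] 's' (letter)
  [5] 'o' (letter)
  [6] 'n' (letter)
Units from scan: 6
Sound units = 6 units


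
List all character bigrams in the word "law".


Word: "law" (length 3)
Number of bigrams = 3 - 2 + 1 = 2
  Position 0: "la"
  Position 1: "aw"
Bigrams = "la", "aw"


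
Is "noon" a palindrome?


Word: "noon"
Reversed: "noon"
Forward == Backward? noon == noon
Palindrome = Yes


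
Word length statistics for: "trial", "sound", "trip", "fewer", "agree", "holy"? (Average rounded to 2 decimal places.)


Lengths: "trial"=5, "sound"=5, "trip"=4, "fewer"=5, "agree"=5, "holy"=4
Sum = 28, Count = 6
Average = 28/6 = 4.67
= avg=4.67, min=4, max=5


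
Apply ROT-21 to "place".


Word: "place"
Shift: 21
Each letter → (letter + shift) mod 26:
  'p' (15) + 21 = 10 → 'k'
  'l' (11) + 21 = 6 → 'g'
  'a' (0) + 21 = 21 → 'v'
  'c' (2) + 21 = 23 → 'x'
  'e' (4) + 21 = 25 → 'z'
Result = "kgvxz"


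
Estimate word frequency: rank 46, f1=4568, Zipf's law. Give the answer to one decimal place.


Zipf's law: f(r) = f(1) / r
f(1) = 4568
f(46) = 4568 / 46
= 99.3 occurrences


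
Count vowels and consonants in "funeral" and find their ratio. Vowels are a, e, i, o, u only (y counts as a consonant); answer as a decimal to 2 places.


Word: "funeral"
Vowels (a,e,i,o,u): 3
Consonants: 4
Ratio = 3/4
= 0.75


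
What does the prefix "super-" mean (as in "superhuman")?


Prefix: super-
Example: superhuman = super- + human
Meaning = above / beyond


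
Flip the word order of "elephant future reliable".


Original: "elephant future reliable"
Words (1..n): elephant | future | reliable
Reversed (n..1): reliable | future | elephant
Result = "reliable future elephant"


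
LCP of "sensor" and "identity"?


Word 1: "sensor"
Word 2: "identity"
Comparing from start:
  Pos 0: 's' != 'i' (stop)
LCP = "" (length 0)


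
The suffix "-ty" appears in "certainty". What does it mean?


Suffix: -ty
As in: certainty -> certain + -ty
Meaning = quality of


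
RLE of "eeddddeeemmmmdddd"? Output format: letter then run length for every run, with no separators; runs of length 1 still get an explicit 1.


String: "eeddddeeemmmmdddd"
Scanning for consecutive runs:
  'e' x 2
  'd' x 4
  'e' x 3
  'm' x 4
  'd' x 4
RLE = "e2d4e3m4d4"


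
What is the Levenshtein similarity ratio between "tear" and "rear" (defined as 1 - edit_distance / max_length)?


Word 1: "tear" (length 4)
Word 2: "rear" (length 4)
One optimal edit sequence:
  1. substitute 't' -> 'r'  (+1)
  2. keep 'e'
  3. keep 'a'
  4. keep 'r'
Edit distance = 1
Max length = max(4, 4) = 4
Similarity = 1 - 1/4
= 0.7500


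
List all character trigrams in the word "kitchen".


Word: "kitchen" (length 7)
Number of trigrams = 7 - 3 + 1 = 5
  Position 0: "kit"
  Position 1: "itc"
  Position 2: "tch"
  Position 3: "che"
  Position 4: "hen"
Trigrams = "kit", "itc", "tch", "che", "hen"


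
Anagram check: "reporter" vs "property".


Word 1: "reporter" → sorted: eeoprrrt
Word 2: "property" → sorted: eopprrty
Same letters? eeoprrrt != eopprrty
Anagram = No


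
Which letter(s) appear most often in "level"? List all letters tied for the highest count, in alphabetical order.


Word: "level"
Letter counts:
  'e': 2
  'l': 2
  'v': 1
Maximum count = 2
Most frequent = 'e', 'l' (2 times each)


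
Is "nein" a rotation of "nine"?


Word: "nine", Candidate: "nein"
Method: check if candidate is substring of word+word
"ninenine" contains "nein"? No
Is rotation = No


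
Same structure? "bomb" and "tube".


Pattern of "bomb": [0, 1, 2, 0]
Pattern of "tube": [0, 1, 2, 3]
Patterns do not match
Same pattern = No


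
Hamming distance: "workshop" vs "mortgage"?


Comparing character by character (same length = 8):
  Pos 0: 'w' vs 'm' !=
  Pos 1: 'o' vs 'o' =
  Pos 2: 'r' vs 'r' =
  Pos 3: 'k' vs 't' !=
  Pos 4: 's' vs 'g' !=
  Pos 5: 'h' vs 'a' !=
  Pos 6: 'o' vs 'g' !=
  Pos 7: 'p' vs 'e' !=
Hamming distance = 6


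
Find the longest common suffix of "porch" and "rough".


Word 1: "porch"
Word 2: "rough"
Comparing from end:
  Pos -1: 'h' == 'h'
  Pos -2: 'c' != 'g' (stop)
LCS = "h" (length 1)


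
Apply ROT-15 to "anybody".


Word: "anybody"
Shift: 15
Each letter → (letter + shift) mod 26:
  'a' (0) + 15 = 15 → 'p'
  'n' (13) + 15 = 2 → 'c'
  'y' (24) + 15 = 13 → 'n'
  'b' (1) + 15 = 16 → 'q'
  'o' (14) + 15 = 3 → 'd'
  'd' (3) + 15 = 18 → 's'
  'y' (24) + 15 = 13 → 'n'
Result = "pcnqdsn"


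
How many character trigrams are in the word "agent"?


Word: "agent" (length 5)
Number of 3-grams = length - 3 + 1 = 5 - 3 + 1
= 3


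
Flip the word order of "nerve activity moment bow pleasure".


Original: "nerve activity moment bow pleasure"
Words (1..n): nerve | activity | moment | bow | pleasure
Reversed (n..1): pleasure | bow | moment | activity | nerve
Result = "pleasure bow moment activity nerve"


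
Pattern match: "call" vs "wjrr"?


Pattern of "call": [0, 1, 2, 2]
Pattern of "wjrr": [0, 1, 2, 2]
Patterns match
Same pattern = Yes


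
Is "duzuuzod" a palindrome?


Word: "duzuuzod"
Reversed: "dozuuzud"
Forward == Backward? duzuuzod != dozuuzud
Palindrome = No


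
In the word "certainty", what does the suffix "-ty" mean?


Suffix: -ty
Example: certainty = certain + -ty
Meaning = quality of


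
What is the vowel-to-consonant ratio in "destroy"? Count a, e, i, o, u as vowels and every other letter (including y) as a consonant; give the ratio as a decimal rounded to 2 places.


Word: "destroy"
Vowels (a,e,i,o,u): 2
Consonants: 5
Ratio = 2/5
= 0.40


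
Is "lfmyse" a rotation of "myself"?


Word: "myself", Candidate: "lfmyse"
Method: check if candidate is substring of word+word
"myselfmyself" contains "lfmyse"? Yes
Is rotation = Yes


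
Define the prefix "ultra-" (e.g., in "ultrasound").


Prefix: ultra-
Example: ultrasound = ultra- + sound
Meaning = beyond


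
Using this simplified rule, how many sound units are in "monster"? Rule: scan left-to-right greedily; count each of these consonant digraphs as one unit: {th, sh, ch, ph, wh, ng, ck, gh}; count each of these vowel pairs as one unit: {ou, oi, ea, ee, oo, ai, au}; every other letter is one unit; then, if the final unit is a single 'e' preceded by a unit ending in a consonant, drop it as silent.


Word: "monster" (7 letters)
Left-to-right scan:
  [1] 'm' (letter)
  [2] 'o' (letter)
  [3] 'n' (letter)
  [4] 's' (letter)
  [5] 't' (letter)
  [6] 'e' (letter)
  [7] 'r' (letter)
Units from scan: 7
Sound units = 7 units


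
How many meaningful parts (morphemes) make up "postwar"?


Word: "postwar"
Morphemes: post- / war
Each morpheme carries meaning
= 2 morphemes


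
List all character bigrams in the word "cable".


Word: "cable" (length 5)
Number of bigrams = 5 - 2 + 1 = 4
  Position 0: "ca"
  Position 1: "ab"
  Position 2: "bl"
  Position 3: "le"
Bigrams = "ca", "ab", "bl", "le"


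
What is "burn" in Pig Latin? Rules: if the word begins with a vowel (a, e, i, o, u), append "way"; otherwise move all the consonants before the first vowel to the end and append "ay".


Word: "burn"
Starts with consonant(s) → move to end, add 'ay'
Consonant cluster: "b"
Pig Latin = "urnbay"


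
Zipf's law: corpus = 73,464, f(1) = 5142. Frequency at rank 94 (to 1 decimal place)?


Zipf's law: f(r) = f(1) / r
f(1) = 5142
f(94) = 5142 / 94
= 54.7 occurrences


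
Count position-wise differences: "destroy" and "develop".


Comparing character by character (same length = 7):
  Pos 0: 'd' vs 'd' =
  Pos 1: 'e' vs 'e' =
  Pos 2: 's' vs 'v' !=
  Pos 3: 't' vs 'e' !=
  Pos 4: 'r' vs 'l' !=
  Pos 5: 'o' vs 'o' =
  Pos 6: 'y' vs 'p' !=
Hamming distance = 4


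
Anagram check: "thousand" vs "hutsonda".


Word 1: "thousand" → sorted: adhnostu
Word 2: "hutsonda" → sorted: adhnostu
Same letters? adhnostu == adhnostu
Anagram = Yes


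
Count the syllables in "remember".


Word: "remember"
Syllable breakdown: re | mem | ber
Counting: 3 parts
= 3 syllables


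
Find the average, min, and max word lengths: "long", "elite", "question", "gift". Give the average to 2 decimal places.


Lengths: "long"=4, "elite"=5, "question"=8, "gift"=4
Sum = 21, Count = 4
Average = 21/4 = 5.25
= avg=5.25, min=4, max=8


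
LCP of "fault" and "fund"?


Word 1: "fault"
Word 2: "fund"
Comparing from start:
  Pos 0: 'f' == 'f'
  Pos 1: 'a' != 'u' (stop)
LCP = "f" (length 1)


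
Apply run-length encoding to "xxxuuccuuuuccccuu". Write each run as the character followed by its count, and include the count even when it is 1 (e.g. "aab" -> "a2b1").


String: "xxxuuccuuuuccccuu"
Scanning for consecutive runs:
  'x' x 3
  'u' x 2
  'c' x 2
  'u' x 4
  'c' x 4
  'u' x 2
RLE = "x3u2c2u4c4u2"


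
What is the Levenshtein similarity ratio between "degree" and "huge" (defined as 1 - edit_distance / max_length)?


Word 1: "degree" (length 6)
Word 2: "huge" (length 4)
One optimal edit sequence:
  1. substitute 'd' -> 'h'  (+1)
  2. substitute 'e' -> 'u'  (+1)
  3. keep 'g'
  4. delete 'r'  (+1)
  5. delete 'e'  (+1)
  6. keep 'e'
Edit distance = 4
Max length = max(6, 4) = 6
Similarity = 1 - 4/6
= 0.3333


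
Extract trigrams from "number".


Word: "number" (length 6)
Number of trigrams = 6 - 3 + 1 = 4
  Position 0: "num"
  Position 1: "umb"
  Position 2: "mbe"
  Position 3: "ber"
Trigrams = "num", "umb", "mbe", "ber"


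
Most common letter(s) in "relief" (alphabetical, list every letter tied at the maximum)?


Word: "relief"
Letter counts:
  'e': 2
  'f': 1
  'i': 1
  'l': 1
  'r': 1
Maximum count = 2
Most frequent = 'e' (2 times each)


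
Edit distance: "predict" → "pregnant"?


Word 1: "predict" (length 7)
Word 2: "pregnant" (length 8)
One optimal edit sequence (insert/delete/substitute each cost 1):
  1. keep 'p'
  2. keep 'r'
  3. keep 'e'
  4. insert 'g'  (+1)
  5. substitute 'd' -> 'n'  (+1)
  6. substitute 'i' -> 'a'  (+1)
  7. substitute 'c' -> 'n'  (+1)
  8. keep 't'
Total edit operations: 4
Edit distance = 4


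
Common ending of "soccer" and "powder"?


Word 1: "soccer"
Word 2: "powder"
Comparing from end:
  Pos -1: 'r' == 'r'
  Pos -2: 'e' == 'e'
  Pos -3: 'c' != 'd' (stop)
LCS = "er" (length 2)


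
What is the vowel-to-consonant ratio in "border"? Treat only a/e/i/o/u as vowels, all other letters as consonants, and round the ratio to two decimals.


Word: "border"
Vowels (a,e,i,o,u): 2
Consonants: 4
Ratio = 2/4
= 0.50


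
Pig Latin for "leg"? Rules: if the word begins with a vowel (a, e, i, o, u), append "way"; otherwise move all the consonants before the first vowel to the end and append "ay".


Word: "leg"
Starts with consonant(s) → move to end, add 'ay'
Consonant cluster: "l"
Pig Latin = "eglay"


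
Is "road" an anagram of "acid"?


Word 1: "acid" → sorted: acdi
Word 2: "road" → sorted: ador
Same letters? acdi != ador
Anagram = No


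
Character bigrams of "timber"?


Word: "timber" (length 6)
Number of bigrams = 6 - 2 + 1 = 5
  Position 0: "ti"
  Position 1: "im"
  Position 2: "mb"
  Position 3: "be"
  Position 4: "er"
Bigrams = "ti", "im", "mb", "be", "er"


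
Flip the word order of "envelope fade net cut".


Original: "envelope fade net cut"
Words (1..n): envelope | fade | net | cut
Reversed (n..1): cut | net | fade | envelope
Result = "cut net fade envelope"


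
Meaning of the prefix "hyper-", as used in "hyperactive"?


Prefix: hyper-
Example: hyperactive (hyper- + active)
Meaning = over / excessive


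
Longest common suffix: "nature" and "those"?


Word 1: "nature"
Word 2: "those"
Comparing from end:
  Pos -1: 'e' == 'e'
  Pos -2: 'r' != 's' (stop)
LCS = "e" (length 1)


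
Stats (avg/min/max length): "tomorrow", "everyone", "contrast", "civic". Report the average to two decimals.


Lengths: "tomorrow"=8, "everyone"=8, "contrast"=8, "civic"=5
Sum = 29, Count = 4
Average = 29/4 = 7.25
= avg=7.25, min=5, max=8


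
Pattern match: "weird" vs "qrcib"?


Pattern of "weird": [0, 1, 2, 3, 4]
Pattern of "qrcib": [0, 1, 2, 3, 4]
Patterns match
Same pattern = Yes


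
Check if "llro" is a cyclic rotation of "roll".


Word: "roll", Candidate: "llro"
Method: check if candidate is substring of word+word
"rollroll" contains "llro"? Yes
Is rotation = Yes


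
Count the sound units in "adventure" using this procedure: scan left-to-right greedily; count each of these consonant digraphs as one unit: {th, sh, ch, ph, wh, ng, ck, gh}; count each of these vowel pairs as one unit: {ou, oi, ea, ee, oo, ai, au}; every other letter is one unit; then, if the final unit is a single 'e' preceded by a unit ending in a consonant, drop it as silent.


Word: "adventure" (9 letters)
Left-to-right scan:
  (1) 'a' (letter)
  (2) 'd' (letter)
  (3) 'v' (letter)
  (4) 'e' (letter)
  (5) 'n' (letter)
  (6) 't' (letter)
  (7) 'u' (letter)
  (8) 'r' (letter)
  (9) 'e' (letter)
Units from scan: 9
Final unit is 'e' after a consonant -> drop as silent (-1)
Sound units = 8 units
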